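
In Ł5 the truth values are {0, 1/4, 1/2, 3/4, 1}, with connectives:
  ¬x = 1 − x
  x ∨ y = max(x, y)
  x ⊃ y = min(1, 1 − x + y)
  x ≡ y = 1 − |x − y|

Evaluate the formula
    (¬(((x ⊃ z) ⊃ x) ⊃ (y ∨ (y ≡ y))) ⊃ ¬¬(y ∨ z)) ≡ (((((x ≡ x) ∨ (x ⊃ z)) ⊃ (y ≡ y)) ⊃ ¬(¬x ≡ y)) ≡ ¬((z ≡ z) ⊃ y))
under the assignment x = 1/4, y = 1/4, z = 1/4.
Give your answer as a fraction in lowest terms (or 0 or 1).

x ⊃ z = 1/4 ⊃ 1/4 = 1
(x ⊃ z) ⊃ x = 1 ⊃ 1/4 = 1/4
y ≡ y = 1/4 ≡ 1/4 = 1
y ∨ (y ≡ y) = 1/4 ∨ 1 = 1
((x ⊃ z) ⊃ x) ⊃ (y ∨ (y ≡ y)) = 1/4 ⊃ 1 = 1
¬(((x ⊃ z) ⊃ x) ⊃ (y ∨ (y ≡ y))) = ¬1 = 0
y ∨ z = 1/4 ∨ 1/4 = 1/4
¬(y ∨ z) = ¬1/4 = 3/4
¬¬(y ∨ z) = ¬3/4 = 1/4
¬(((x ⊃ z) ⊃ x) ⊃ (y ∨ (y ≡ y))) ⊃ ¬¬(y ∨ z) = 0 ⊃ 1/4 = 1
x ≡ x = 1/4 ≡ 1/4 = 1
x ⊃ z = 1/4 ⊃ 1/4 = 1
(x ≡ x) ∨ (x ⊃ z) = 1 ∨ 1 = 1
y ≡ y = 1/4 ≡ 1/4 = 1
((x ≡ x) ∨ (x ⊃ z)) ⊃ (y ≡ y) = 1 ⊃ 1 = 1
¬x = ¬1/4 = 3/4
¬x ≡ y = 3/4 ≡ 1/4 = 1/2
¬(¬x ≡ y) = ¬1/2 = 1/2
(((x ≡ x) ∨ (x ⊃ z)) ⊃ (y ≡ y)) ⊃ ¬(¬x ≡ y) = 1 ⊃ 1/2 = 1/2
z ≡ z = 1/4 ≡ 1/4 = 1
(z ≡ z) ⊃ y = 1 ⊃ 1/4 = 1/4
¬((z ≡ z) ⊃ y) = ¬1/4 = 3/4
((((x ≡ x) ∨ (x ⊃ z)) ⊃ (y ≡ y)) ⊃ ¬(¬x ≡ y)) ≡ ¬((z ≡ z) ⊃ y) = 1/2 ≡ 3/4 = 3/4
(¬(((x ⊃ z) ⊃ x) ⊃ (y ∨ (y ≡ y))) ⊃ ¬¬(y ∨ z)) ≡ (((((x ≡ x) ∨ (x ⊃ z)) ⊃ (y ≡ y)) ⊃ ¬(¬x ≡ y)) ≡ ¬((z ≡ z) ⊃ y)) = 1 ≡ 3/4 = 3/4

3/4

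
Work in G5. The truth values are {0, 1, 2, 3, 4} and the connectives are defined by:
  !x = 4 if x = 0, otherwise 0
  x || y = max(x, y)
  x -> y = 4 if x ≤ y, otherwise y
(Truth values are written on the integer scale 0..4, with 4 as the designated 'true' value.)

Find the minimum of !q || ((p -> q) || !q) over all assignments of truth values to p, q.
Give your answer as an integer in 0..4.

Take p = 2, q = 1:
!q = !1 = 0
p -> q = 2 -> 1 = 1
!q = !1 = 0
(p -> q) || !q = 1 || 0 = 1
!q || ((p -> q) || !q) = 0 || 1 = 1
No assignment yields a value below 1, so this is the minimum.

1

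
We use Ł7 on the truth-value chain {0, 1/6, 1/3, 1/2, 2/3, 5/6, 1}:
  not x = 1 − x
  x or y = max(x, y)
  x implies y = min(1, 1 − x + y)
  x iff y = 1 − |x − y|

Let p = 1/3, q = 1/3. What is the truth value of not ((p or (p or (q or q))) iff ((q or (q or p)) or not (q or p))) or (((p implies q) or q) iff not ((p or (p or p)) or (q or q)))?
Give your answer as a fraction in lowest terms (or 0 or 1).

q or q = 1/3 or 1/3 = 1/3
p or (q or q) = 1/3 or 1/3 = 1/3
p or (p or (q or q)) = 1/3 or 1/3 = 1/3
q or p = 1/3 or 1/3 = 1/3
q or (q or p) = 1/3 or 1/3 = 1/3
q or p = 1/3 or 1/3 = 1/3
not (q or p) = not 1/3 = 2/3
(q or (q or p)) or not (q or p) = 1/3 or 2/3 = 2/3
(p or (p or (q or q))) iff ((q or (q or p)) or not (q or p)) = 1/3 iff 2/3 = 2/3
not ((p or (p or (q or q))) iff ((q or (q or p)) or not (q or p))) = not 2/3 = 1/3
p implies q = 1/3 implies 1/3 = 1
(p implies q) or q = 1 or 1/3 = 1
p or p = 1/3 or 1/3 = 1/3
p or (p or p) = 1/3 or 1/3 = 1/3
q or q = 1/3 or 1/3 = 1/3
(p or (p or p)) or (q or q) = 1/3 or 1/3 = 1/3
not ((p or (p or p)) or (q or q)) = not 1/3 = 2/3
((p implies q) or q) iff not ((p or (p or p)) or (q or q)) = 1 iff 2/3 = 2/3
not ((p or (p or (q or q))) iff ((q or (q or p)) or not (q or p))) or (((p implies q) or q) iff not ((p or (p or p)) or (q or q))) = 1/3 or 2/3 = 2/3

2/3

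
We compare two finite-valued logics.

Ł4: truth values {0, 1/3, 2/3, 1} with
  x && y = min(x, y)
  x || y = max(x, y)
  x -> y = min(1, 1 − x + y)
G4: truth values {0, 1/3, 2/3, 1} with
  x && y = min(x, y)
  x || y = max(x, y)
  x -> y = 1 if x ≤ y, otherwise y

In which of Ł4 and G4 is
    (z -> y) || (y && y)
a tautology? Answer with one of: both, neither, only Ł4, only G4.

In Ł4: at y = 0, z = 1/3 the value is 2/3 — not a tautology.
In G4: at y = 0, z = 1/3 the value is 0 — not a tautology.

neither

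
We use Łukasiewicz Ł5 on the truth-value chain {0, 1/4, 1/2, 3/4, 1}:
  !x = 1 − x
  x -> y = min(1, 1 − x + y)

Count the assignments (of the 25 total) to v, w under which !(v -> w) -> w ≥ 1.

value 1: 19 assignments (counts)
value 3/4: 2 assignments
value 1/2: 2 assignments
value 1/4: 1 assignment
value 0: 1 assignment
So 19 of the 25 assignments meet the threshold.

19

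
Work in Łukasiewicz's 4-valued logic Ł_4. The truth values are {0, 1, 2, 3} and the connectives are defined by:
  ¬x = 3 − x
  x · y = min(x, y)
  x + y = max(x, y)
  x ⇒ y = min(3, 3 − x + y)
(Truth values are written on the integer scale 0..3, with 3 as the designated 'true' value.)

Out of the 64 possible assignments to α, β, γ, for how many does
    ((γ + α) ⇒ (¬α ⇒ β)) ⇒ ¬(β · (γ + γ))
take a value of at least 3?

value 3: 31 assignments (counts)
value 2: 18 assignments
value 1: 11 assignments
value 0: 4 assignments
So 31 of the 64 assignments meet the threshold.

31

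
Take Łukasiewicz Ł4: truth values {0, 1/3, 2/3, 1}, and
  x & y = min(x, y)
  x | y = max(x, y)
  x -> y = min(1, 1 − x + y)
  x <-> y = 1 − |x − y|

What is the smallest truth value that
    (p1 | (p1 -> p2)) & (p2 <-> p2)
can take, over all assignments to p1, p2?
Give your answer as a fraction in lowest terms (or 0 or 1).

2/3

Take p1 = 1/3, p2 = 0:
p1 -> p2 = 1/3 -> 0 = 2/3
p1 | (p1 -> p2) = 1/3 | 2/3 = 2/3
p2 <-> p2 = 0 <-> 0 = 1
(p1 | (p1 -> p2)) & (p2 <-> p2) = 2/3 & 1 = 2/3
No assignment yields a value below 2/3, so this is the minimum.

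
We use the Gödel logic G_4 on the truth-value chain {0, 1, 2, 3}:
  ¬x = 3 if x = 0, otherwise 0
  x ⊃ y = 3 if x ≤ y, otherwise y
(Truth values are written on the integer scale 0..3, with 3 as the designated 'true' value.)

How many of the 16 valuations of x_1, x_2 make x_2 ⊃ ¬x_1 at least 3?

x_1 = 0, x_2 = 0 ↦ 3  ≥
x_1 = 0, x_2 = 1 ↦ 3  ≥
x_1 = 0, x_2 = 2 ↦ 3  ≥
x_1 = 0, x_2 = 3 ↦ 3  ≥
x_1 = 1, x_2 = 0 ↦ 3  ≥
x_1 = 1, x_2 = 1 ↦ 0  <
x_1 = 1, x_2 = 2 ↦ 0  <
x_1 = 1, x_2 = 3 ↦ 0  <
x_1 = 2, x_2 = 0 ↦ 3  ≥
x_1 = 2, x_2 = 1 ↦ 0  <
x_1 = 2, x_2 = 2 ↦ 0  <
x_1 = 2, x_2 = 3 ↦ 0  <
x_1 = 3, x_2 = 0 ↦ 3  ≥
x_1 = 3, x_2 = 1 ↦ 0  <
x_1 = 3, x_2 = 2 ↦ 0  <
x_1 = 3, x_2 = 3 ↦ 0  <
So 7 of the 16 assignments meet the threshold.

7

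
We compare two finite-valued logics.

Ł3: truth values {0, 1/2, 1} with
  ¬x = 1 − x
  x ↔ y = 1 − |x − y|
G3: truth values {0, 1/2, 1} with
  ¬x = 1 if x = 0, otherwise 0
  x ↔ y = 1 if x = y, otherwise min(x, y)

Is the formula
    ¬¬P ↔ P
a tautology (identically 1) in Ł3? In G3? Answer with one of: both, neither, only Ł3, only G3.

In Ł3: every assignment gives 1 — tautology.
In G3: at P = 1/2 the value is 1/2 — not a tautology.

only Ł3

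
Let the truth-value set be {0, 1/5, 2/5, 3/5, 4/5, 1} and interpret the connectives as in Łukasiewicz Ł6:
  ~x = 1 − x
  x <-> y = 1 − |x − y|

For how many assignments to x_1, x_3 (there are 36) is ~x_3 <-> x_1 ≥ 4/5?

value 1: 6 assignments (counts)
value 4/5: 10 assignments (counts)
value 3/5: 8 assignments
value 2/5: 6 assignments
value 1/5: 4 assignments
value 0: 2 assignments
So 16 of the 36 assignments meet the threshold.

16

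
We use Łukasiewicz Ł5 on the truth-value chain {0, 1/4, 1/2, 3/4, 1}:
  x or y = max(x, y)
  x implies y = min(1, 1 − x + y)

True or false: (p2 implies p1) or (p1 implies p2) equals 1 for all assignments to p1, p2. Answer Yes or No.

At p1 = 1/4, p2 = 3/4, for instance:
p2 implies p1 = 3/4 implies 1/4 = 1/2
p1 implies p2 = 1/4 implies 3/4 = 1
(p2 implies p1) or (p1 implies p2) = 1/2 or 1 = 1
and checking the remaining 24 assignments likewise gives ≥ 1 in every case.

Yes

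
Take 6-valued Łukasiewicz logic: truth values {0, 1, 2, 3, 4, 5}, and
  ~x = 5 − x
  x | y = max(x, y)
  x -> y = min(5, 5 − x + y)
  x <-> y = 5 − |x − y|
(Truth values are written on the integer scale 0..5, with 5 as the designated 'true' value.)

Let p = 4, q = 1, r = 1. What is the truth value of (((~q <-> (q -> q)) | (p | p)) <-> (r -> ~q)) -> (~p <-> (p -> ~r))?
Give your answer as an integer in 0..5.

~q = ~1 = 4
q -> q = 1 -> 1 = 5
~q <-> (q -> q) = 4 <-> 5 = 4
p | p = 4 | 4 = 4
(~q <-> (q -> q)) | (p | p) = 4 | 4 = 4
~q = ~1 = 4
r -> ~q = 1 -> 4 = 5
((~q <-> (q -> q)) | (p | p)) <-> (r -> ~q) = 4 <-> 5 = 4
~p = ~4 = 1
~r = ~1 = 4
p -> ~r = 4 -> 4 = 5
~p <-> (p -> ~r) = 1 <-> 5 = 1
(((~q <-> (q -> q)) | (p | p)) <-> (r -> ~q)) -> (~p <-> (p -> ~r)) = 4 -> 1 = 2

2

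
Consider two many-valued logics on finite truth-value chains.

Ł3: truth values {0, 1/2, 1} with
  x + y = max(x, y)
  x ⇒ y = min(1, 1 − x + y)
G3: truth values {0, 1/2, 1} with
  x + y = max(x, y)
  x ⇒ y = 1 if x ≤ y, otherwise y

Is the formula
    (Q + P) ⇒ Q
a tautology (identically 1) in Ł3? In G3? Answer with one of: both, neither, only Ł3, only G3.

In Ł3: at P = 1/2, Q = 0 the value is 1/2 — not a tautology.
In G3: at P = 1/2, Q = 0 the value is 0 — not a tautology.

neither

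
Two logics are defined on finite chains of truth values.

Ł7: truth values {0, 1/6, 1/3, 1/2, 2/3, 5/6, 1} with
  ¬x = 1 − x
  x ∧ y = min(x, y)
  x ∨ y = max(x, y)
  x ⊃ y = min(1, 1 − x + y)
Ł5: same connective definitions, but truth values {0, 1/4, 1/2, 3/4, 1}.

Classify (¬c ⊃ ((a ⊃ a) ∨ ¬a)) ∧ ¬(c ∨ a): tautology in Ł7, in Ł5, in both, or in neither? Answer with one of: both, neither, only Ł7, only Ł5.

neither

In Ł7: at a = 0, c = 1/6 the value is 5/6 — not a tautology.
In Ł5: at a = 0, c = 1/4 the value is 3/4 — not a tautology.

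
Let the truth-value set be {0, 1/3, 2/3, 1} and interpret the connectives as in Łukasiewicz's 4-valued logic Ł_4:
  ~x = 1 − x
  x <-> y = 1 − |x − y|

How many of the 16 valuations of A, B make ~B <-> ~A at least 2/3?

10

A = 0, B = 0 ↦ 1  ≥
A = 0, B = 1/3 ↦ 2/3  ≥
A = 0, B = 2/3 ↦ 1/3  <
A = 0, B = 1 ↦ 0  <
A = 1/3, B = 0 ↦ 2/3  ≥
A = 1/3, B = 1/3 ↦ 1  ≥
A = 1/3, B = 2/3 ↦ 2/3  ≥
A = 1/3, B = 1 ↦ 1/3  <
A = 2/3, B = 0 ↦ 1/3  <
A = 2/3, B = 1/3 ↦ 2/3  ≥
A = 2/3, B = 2/3 ↦ 1  ≥
A = 2/3, B = 1 ↦ 2/3  ≥
A = 1, B = 0 ↦ 0  <
A = 1, B = 1/3 ↦ 1/3  <
A = 1, B = 2/3 ↦ 2/3  ≥
A = 1, B = 1 ↦ 1  ≥
So 10 of the 16 assignments meet the threshold.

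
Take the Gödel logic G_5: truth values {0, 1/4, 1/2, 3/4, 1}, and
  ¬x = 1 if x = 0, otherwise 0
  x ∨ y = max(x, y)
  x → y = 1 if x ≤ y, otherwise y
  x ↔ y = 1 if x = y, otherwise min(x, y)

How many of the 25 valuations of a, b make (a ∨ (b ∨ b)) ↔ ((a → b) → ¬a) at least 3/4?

4

value 1: 2 assignments (counts)
value 3/4: 2 assignments (counts)
value 1/2: 2 assignments
value 1/4: 2 assignments
value 0: 17 assignments
So 4 of the 25 assignments meet the threshold.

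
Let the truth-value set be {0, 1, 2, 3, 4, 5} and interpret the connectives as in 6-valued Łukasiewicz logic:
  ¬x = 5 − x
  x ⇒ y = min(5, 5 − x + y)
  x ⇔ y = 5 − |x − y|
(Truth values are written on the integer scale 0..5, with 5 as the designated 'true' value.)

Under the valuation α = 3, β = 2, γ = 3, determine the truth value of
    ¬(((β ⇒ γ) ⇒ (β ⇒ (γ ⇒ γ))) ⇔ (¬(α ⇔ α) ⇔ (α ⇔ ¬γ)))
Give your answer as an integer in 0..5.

4

β ⇒ γ = 2 ⇒ 3 = 5
γ ⇒ γ = 3 ⇒ 3 = 5
β ⇒ (γ ⇒ γ) = 2 ⇒ 5 = 5
(β ⇒ γ) ⇒ (β ⇒ (γ ⇒ γ)) = 5 ⇒ 5 = 5
α ⇔ α = 3 ⇔ 3 = 5
¬(α ⇔ α) = ¬5 = 0
¬γ = ¬3 = 2
α ⇔ ¬γ = 3 ⇔ 2 = 4
¬(α ⇔ α) ⇔ (α ⇔ ¬γ) = 0 ⇔ 4 = 1
((β ⇒ γ) ⇒ (β ⇒ (γ ⇒ γ))) ⇔ (¬(α ⇔ α) ⇔ (α ⇔ ¬γ)) = 5 ⇔ 1 = 1
¬(((β ⇒ γ) ⇒ (β ⇒ (γ ⇒ γ))) ⇔ (¬(α ⇔ α) ⇔ (α ⇔ ¬γ))) = ¬1 = 4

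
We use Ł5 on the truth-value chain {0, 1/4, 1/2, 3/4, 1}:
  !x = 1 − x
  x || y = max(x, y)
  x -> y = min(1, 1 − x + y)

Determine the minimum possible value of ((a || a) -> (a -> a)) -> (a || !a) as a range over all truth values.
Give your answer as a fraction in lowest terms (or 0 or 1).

Take a = 1/2:
a || a = 1/2 || 1/2 = 1/2
a -> a = 1/2 -> 1/2 = 1
(a || a) -> (a -> a) = 1/2 -> 1 = 1
!a = !1/2 = 1/2
a || !a = 1/2 || 1/2 = 1/2
((a || a) -> (a -> a)) -> (a || !a) = 1 -> 1/2 = 1/2
No assignment yields a value below 1/2, so this is the minimum.

1/2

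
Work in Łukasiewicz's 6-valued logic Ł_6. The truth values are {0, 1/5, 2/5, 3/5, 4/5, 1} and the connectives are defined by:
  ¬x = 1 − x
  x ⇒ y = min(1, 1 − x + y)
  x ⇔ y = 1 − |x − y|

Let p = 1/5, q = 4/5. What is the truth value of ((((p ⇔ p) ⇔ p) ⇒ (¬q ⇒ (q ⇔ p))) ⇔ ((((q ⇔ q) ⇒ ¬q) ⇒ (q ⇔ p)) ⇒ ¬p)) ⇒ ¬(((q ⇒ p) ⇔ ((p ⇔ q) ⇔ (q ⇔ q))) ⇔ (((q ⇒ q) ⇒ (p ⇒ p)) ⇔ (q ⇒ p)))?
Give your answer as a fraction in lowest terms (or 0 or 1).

4/5

p ⇔ p = 1/5 ⇔ 1/5 = 1
(p ⇔ p) ⇔ p = 1 ⇔ 1/5 = 1/5
¬q = ¬4/5 = 1/5
q ⇔ p = 4/5 ⇔ 1/5 = 2/5
¬q ⇒ (q ⇔ p) = 1/5 ⇒ 2/5 = 1
((p ⇔ p) ⇔ p) ⇒ (¬q ⇒ (q ⇔ p)) = 1/5 ⇒ 1 = 1
q ⇔ q = 4/5 ⇔ 4/5 = 1
¬q = ¬4/5 = 1/5
(q ⇔ q) ⇒ ¬q = 1 ⇒ 1/5 = 1/5
q ⇔ p = 4/5 ⇔ 1/5 = 2/5
((q ⇔ q) ⇒ ¬q) ⇒ (q ⇔ p) = 1/5 ⇒ 2/5 = 1
¬p = ¬1/5 = 4/5
(((q ⇔ q) ⇒ ¬q) ⇒ (q ⇔ p)) ⇒ ¬p = 1 ⇒ 4/5 = 4/5
(((p ⇔ p) ⇔ p) ⇒ (¬q ⇒ (q ⇔ p))) ⇔ ((((q ⇔ q) ⇒ ¬q) ⇒ (q ⇔ p)) ⇒ ¬p) = 1 ⇔ 4/5 = 4/5
q ⇒ p = 4/5 ⇒ 1/5 = 2/5
p ⇔ q = 1/5 ⇔ 4/5 = 2/5
q ⇔ q = 4/5 ⇔ 4/5 = 1
(p ⇔ q) ⇔ (q ⇔ q) = 2/5 ⇔ 1 = 2/5
(q ⇒ p) ⇔ ((p ⇔ q) ⇔ (q ⇔ q)) = 2/5 ⇔ 2/5 = 1
q ⇒ q = 4/5 ⇒ 4/5 = 1
p ⇒ p = 1/5 ⇒ 1/5 = 1
(q ⇒ q) ⇒ (p ⇒ p) = 1 ⇒ 1 = 1
q ⇒ p = 4/5 ⇒ 1/5 = 2/5
((q ⇒ q) ⇒ (p ⇒ p)) ⇔ (q ⇒ p) = 1 ⇔ 2/5 = 2/5
((q ⇒ p) ⇔ ((p ⇔ q) ⇔ (q ⇔ q))) ⇔ (((q ⇒ q) ⇒ (p ⇒ p)) ⇔ (q ⇒ p)) = 1 ⇔ 2/5 = 2/5
¬(((q ⇒ p) ⇔ ((p ⇔ q) ⇔ (q ⇔ q))) ⇔ (((q ⇒ q) ⇒ (p ⇒ p)) ⇔ (q ⇒ p))) = ¬2/5 = 3/5
((((p ⇔ p) ⇔ p) ⇒ (¬q ⇒ (q ⇔ p))) ⇔ ((((q ⇔ q) ⇒ ¬q) ⇒ (q ⇔ p)) ⇒ ¬p)) ⇒ ¬(((q ⇒ p) ⇔ ((p ⇔ q) ⇔ (q ⇔ q))) ⇔ (((q ⇒ q) ⇒ (p ⇒ p)) ⇔ (q ⇒ p))) = 4/5 ⇒ 3/5 = 4/5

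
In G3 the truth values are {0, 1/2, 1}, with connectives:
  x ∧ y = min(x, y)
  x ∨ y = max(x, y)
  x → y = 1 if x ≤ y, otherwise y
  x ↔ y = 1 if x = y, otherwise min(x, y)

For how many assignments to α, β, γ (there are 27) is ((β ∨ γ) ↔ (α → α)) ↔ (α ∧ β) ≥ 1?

value 1: 10 assignments (counts)
value 1/2: 5 assignments
value 0: 12 assignments
So 10 of the 27 assignments meet the threshold.

10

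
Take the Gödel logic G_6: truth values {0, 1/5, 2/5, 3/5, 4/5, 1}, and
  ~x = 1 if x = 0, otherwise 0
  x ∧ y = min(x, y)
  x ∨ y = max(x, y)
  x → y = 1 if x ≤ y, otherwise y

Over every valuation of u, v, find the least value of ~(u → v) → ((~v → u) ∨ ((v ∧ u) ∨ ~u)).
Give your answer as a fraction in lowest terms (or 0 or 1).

1/5

Take u = 1/5, v = 0:
u → v = 1/5 → 0 = 0
~(u → v) = ~0 = 1
~v = ~0 = 1
~v → u = 1 → 1/5 = 1/5
v ∧ u = 0 ∧ 1/5 = 0
~u = ~1/5 = 0
(v ∧ u) ∨ ~u = 0 ∨ 0 = 0
(~v → u) ∨ ((v ∧ u) ∨ ~u) = 1/5 ∨ 0 = 1/5
~(u → v) → ((~v → u) ∨ ((v ∧ u) ∨ ~u)) = 1 → 1/5 = 1/5
No assignment yields a value below 1/5, so this is the minimum.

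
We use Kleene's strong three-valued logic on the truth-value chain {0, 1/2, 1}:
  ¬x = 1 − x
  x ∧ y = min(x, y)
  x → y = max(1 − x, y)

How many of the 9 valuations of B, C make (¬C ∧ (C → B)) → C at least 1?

B = 0, C = 0 ↦ 0  <
B = 0, C = 1/2 ↦ 1/2  <
B = 0, C = 1 ↦ 1  ≥
B = 1/2, C = 0 ↦ 0  <
B = 1/2, C = 1/2 ↦ 1/2  <
B = 1/2, C = 1 ↦ 1  ≥
B = 1, C = 0 ↦ 0  <
B = 1, C = 1/2 ↦ 1/2  <
B = 1, C = 1 ↦ 1  ≥
So 3 of the 9 assignments meet the threshold.

3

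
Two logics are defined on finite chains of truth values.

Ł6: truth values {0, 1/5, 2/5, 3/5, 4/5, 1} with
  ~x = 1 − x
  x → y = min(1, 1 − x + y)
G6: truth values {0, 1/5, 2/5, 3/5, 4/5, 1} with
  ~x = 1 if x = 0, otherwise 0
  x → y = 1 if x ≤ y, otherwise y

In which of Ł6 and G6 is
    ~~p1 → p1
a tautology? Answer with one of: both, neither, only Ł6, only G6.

In Ł6: every assignment gives 1 — tautology.
In G6: at p1 = 1/5 the value is 1/5 — not a tautology.

only Ł6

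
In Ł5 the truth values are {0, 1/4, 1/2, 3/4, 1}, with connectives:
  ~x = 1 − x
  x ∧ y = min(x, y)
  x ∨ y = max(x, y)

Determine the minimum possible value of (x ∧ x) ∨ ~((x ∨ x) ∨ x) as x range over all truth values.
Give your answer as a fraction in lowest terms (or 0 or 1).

1/2

Take x = 1/2:
x ∧ x = 1/2 ∧ 1/2 = 1/2
x ∨ x = 1/2 ∨ 1/2 = 1/2
(x ∨ x) ∨ x = 1/2 ∨ 1/2 = 1/2
~((x ∨ x) ∨ x) = ~1/2 = 1/2
(x ∧ x) ∨ ~((x ∨ x) ∨ x) = 1/2 ∨ 1/2 = 1/2
No assignment yields a value below 1/2, so this is the minimum.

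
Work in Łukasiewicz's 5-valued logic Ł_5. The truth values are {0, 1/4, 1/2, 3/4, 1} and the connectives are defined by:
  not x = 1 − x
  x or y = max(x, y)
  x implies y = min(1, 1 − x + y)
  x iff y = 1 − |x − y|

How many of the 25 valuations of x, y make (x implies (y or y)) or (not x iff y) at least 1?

17

value 1: 17 assignments (counts)
value 3/4: 6 assignments
value 1/2: 2 assignments
So 17 of the 25 assignments meet the threshold.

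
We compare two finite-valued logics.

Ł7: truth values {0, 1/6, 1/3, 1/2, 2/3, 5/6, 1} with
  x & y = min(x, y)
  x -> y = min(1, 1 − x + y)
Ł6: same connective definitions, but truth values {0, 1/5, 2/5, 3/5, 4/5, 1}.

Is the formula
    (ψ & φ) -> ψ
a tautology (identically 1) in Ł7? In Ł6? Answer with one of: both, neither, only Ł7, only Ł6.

In Ł7: every assignment gives 1 — tautology.
In Ł6: every assignment gives 1 — tautology.

both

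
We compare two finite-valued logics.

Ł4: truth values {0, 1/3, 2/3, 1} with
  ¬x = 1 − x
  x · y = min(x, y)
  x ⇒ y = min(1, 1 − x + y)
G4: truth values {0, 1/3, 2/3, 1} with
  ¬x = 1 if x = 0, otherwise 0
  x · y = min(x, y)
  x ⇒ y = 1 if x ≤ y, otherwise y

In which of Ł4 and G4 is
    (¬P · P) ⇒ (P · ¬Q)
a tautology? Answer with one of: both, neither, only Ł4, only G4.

In Ł4: at P = 1/3, Q = 1 the value is 2/3 — not a tautology.
In G4: every assignment gives 1 — tautology.

only G4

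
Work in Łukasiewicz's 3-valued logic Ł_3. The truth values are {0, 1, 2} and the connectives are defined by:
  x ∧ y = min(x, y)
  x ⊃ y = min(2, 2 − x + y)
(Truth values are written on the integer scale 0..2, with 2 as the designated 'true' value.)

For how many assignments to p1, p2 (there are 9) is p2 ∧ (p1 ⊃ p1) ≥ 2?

3

p1 = 0, p2 = 0 ↦ 0  <
p1 = 0, p2 = 1 ↦ 1  <
p1 = 0, p2 = 2 ↦ 2  ≥
p1 = 1, p2 = 0 ↦ 0  <
p1 = 1, p2 = 1 ↦ 1  <
p1 = 1, p2 = 2 ↦ 2  ≥
p1 = 2, p2 = 0 ↦ 0  <
p1 = 2, p2 = 1 ↦ 1  <
p1 = 2, p2 = 2 ↦ 2  ≥
So 3 of the 9 assignments meet the threshold.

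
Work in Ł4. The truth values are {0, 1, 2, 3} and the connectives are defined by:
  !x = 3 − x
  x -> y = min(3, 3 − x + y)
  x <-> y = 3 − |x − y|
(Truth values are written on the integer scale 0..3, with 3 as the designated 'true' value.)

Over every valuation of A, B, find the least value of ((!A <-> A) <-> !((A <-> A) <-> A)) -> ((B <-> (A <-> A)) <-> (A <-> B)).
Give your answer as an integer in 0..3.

1

Take A = 1, B = 0:
!A = !1 = 2
!A <-> A = 2 <-> 1 = 2
A <-> A = 1 <-> 1 = 3
(A <-> A) <-> A = 3 <-> 1 = 1
!((A <-> A) <-> A) = !1 = 2
(!A <-> A) <-> !((A <-> A) <-> A) = 2 <-> 2 = 3
A <-> A = 1 <-> 1 = 3
B <-> (A <-> A) = 0 <-> 3 = 0
A <-> B = 1 <-> 0 = 2
(B <-> (A <-> A)) <-> (A <-> B) = 0 <-> 2 = 1
((!A <-> A) <-> !((A <-> A) <-> A)) -> ((B <-> (A <-> A)) <-> (A <-> B)) = 3 -> 1 = 1
No assignment yields a value below 1, so this is the minimum.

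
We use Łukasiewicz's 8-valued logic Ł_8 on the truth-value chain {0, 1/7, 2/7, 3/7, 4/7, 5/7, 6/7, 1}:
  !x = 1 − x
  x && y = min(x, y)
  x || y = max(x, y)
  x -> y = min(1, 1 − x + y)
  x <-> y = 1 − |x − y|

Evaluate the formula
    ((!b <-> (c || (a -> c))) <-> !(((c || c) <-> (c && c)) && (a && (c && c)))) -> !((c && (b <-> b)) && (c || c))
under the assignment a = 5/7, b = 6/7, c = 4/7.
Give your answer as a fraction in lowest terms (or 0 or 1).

4/7

!b = !6/7 = 1/7
a -> c = 5/7 -> 4/7 = 6/7
c || (a -> c) = 4/7 || 6/7 = 6/7
!b <-> (c || (a -> c)) = 1/7 <-> 6/7 = 2/7
c || c = 4/7 || 4/7 = 4/7
c && c = 4/7 && 4/7 = 4/7
(c || c) <-> (c && c) = 4/7 <-> 4/7 = 1
c && c = 4/7 && 4/7 = 4/7
a && (c && c) = 5/7 && 4/7 = 4/7
((c || c) <-> (c && c)) && (a && (c && c)) = 1 && 4/7 = 4/7
!(((c || c) <-> (c && c)) && (a && (c && c))) = !4/7 = 3/7
(!b <-> (c || (a -> c))) <-> !(((c || c) <-> (c && c)) && (a && (c && c))) = 2/7 <-> 3/7 = 6/7
b <-> b = 6/7 <-> 6/7 = 1
c && (b <-> b) = 4/7 && 1 = 4/7
c || c = 4/7 || 4/7 = 4/7
(c && (b <-> b)) && (c || c) = 4/7 && 4/7 = 4/7
!((c && (b <-> b)) && (c || c)) = !4/7 = 3/7
((!b <-> (c || (a -> c))) <-> !(((c || c) <-> (c && c)) && (a && (c && c)))) -> !((c && (b <-> b)) && (c || c)) = 6/7 -> 3/7 = 4/7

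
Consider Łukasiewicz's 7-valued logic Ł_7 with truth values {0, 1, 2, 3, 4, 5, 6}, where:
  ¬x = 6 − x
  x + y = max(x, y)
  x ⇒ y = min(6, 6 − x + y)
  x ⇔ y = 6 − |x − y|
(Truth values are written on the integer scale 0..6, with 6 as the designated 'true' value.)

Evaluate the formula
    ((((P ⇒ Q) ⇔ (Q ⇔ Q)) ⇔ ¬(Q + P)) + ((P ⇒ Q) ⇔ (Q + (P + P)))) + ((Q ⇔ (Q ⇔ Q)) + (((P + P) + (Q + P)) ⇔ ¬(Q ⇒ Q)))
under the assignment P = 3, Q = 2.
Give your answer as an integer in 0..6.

4

P ⇒ Q = 3 ⇒ 2 = 5
Q ⇔ Q = 2 ⇔ 2 = 6
(P ⇒ Q) ⇔ (Q ⇔ Q) = 5 ⇔ 6 = 5
Q + P = 2 + 3 = 3
¬(Q + P) = ¬3 = 3
((P ⇒ Q) ⇔ (Q ⇔ Q)) ⇔ ¬(Q + P) = 5 ⇔ 3 = 4
P ⇒ Q = 3 ⇒ 2 = 5
P + P = 3 + 3 = 3
Q + (P + P) = 2 + 3 = 3
(P ⇒ Q) ⇔ (Q + (P + P)) = 5 ⇔ 3 = 4
(((P ⇒ Q) ⇔ (Q ⇔ Q)) ⇔ ¬(Q + P)) + ((P ⇒ Q) ⇔ (Q + (P + P))) = 4 + 4 = 4
Q ⇔ Q = 2 ⇔ 2 = 6
Q ⇔ (Q ⇔ Q) = 2 ⇔ 6 = 2
P + P = 3 + 3 = 3
Q + P = 2 + 3 = 3
(P + P) + (Q + P) = 3 + 3 = 3
Q ⇒ Q = 2 ⇒ 2 = 6
¬(Q ⇒ Q) = ¬6 = 0
((P + P) + (Q + P)) ⇔ ¬(Q ⇒ Q) = 3 ⇔ 0 = 3
(Q ⇔ (Q ⇔ Q)) + (((P + P) + (Q + P)) ⇔ ¬(Q ⇒ Q)) = 2 + 3 = 3
((((P ⇒ Q) ⇔ (Q ⇔ Q)) ⇔ ¬(Q + P)) + ((P ⇒ Q) ⇔ (Q + (P + P)))) + ((Q ⇔ (Q ⇔ Q)) + (((P + P) + (Q + P)) ⇔ ¬(Q ⇒ Q))) = 4 + 3 = 4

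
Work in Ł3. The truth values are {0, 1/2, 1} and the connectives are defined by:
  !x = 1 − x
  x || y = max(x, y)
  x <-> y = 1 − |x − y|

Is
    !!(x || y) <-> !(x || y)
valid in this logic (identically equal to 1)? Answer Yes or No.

No

Counterexample: take x = 0, y = 0.
x || y = 0 || 0 = 0
!(x || y) = !0 = 1
!!(x || y) = !1 = 0
x || y = 0 || 0 = 0
!(x || y) = !0 = 1
!!(x || y) <-> !(x || y) = 0 <-> 1 = 0
This gives 0 ≠ 1.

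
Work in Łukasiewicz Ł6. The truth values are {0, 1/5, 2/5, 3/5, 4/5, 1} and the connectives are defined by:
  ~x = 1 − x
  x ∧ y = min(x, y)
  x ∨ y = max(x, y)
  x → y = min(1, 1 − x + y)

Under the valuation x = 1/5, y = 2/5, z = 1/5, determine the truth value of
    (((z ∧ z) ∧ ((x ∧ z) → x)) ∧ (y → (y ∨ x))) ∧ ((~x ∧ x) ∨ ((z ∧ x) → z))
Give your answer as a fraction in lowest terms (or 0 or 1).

z ∧ z = 1/5 ∧ 1/5 = 1/5
x ∧ z = 1/5 ∧ 1/5 = 1/5
(x ∧ z) → x = 1/5 → 1/5 = 1
(z ∧ z) ∧ ((x ∧ z) → x) = 1/5 ∧ 1 = 1/5
y ∨ x = 2/5 ∨ 1/5 = 2/5
y → (y ∨ x) = 2/5 → 2/5 = 1
((z ∧ z) ∧ ((x ∧ z) → x)) ∧ (y → (y ∨ x)) = 1/5 ∧ 1 = 1/5
~x = ~1/5 = 4/5
~x ∧ x = 4/5 ∧ 1/5 = 1/5
z ∧ x = 1/5 ∧ 1/5 = 1/5
(z ∧ x) → z = 1/5 → 1/5 = 1
(~x ∧ x) ∨ ((z ∧ x) → z) = 1/5 ∨ 1 = 1
(((z ∧ z) ∧ ((x ∧ z) → x)) ∧ (y → (y ∨ x))) ∧ ((~x ∧ x) ∨ ((z ∧ x) → z)) = 1/5 ∧ 1 = 1/5

1/5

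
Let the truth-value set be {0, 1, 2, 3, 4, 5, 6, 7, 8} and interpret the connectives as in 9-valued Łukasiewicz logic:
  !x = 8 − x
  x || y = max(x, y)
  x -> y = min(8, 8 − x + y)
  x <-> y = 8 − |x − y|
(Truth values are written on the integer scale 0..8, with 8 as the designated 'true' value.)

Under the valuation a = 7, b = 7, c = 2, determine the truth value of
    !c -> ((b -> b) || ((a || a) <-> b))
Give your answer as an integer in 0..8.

!c = !2 = 6
b -> b = 7 -> 7 = 8
a || a = 7 || 7 = 7
(a || a) <-> b = 7 <-> 7 = 8
(b -> b) || ((a || a) <-> b) = 8 || 8 = 8
!c -> ((b -> b) || ((a || a) <-> b)) = 6 -> 8 = 8

8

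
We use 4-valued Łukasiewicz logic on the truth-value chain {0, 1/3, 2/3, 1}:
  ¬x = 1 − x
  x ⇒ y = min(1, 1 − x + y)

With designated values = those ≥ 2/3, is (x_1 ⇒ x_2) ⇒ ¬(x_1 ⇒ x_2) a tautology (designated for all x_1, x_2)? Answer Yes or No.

No

Counterexample: take x_1 = 0, x_2 = 0.
x_1 ⇒ x_2 = 0 ⇒ 0 = 1
x_1 ⇒ x_2 = 0 ⇒ 0 = 1
¬(x_1 ⇒ x_2) = ¬1 = 0
(x_1 ⇒ x_2) ⇒ ¬(x_1 ⇒ x_2) = 1 ⇒ 0 = 0
This gives 0, which is below 2/3.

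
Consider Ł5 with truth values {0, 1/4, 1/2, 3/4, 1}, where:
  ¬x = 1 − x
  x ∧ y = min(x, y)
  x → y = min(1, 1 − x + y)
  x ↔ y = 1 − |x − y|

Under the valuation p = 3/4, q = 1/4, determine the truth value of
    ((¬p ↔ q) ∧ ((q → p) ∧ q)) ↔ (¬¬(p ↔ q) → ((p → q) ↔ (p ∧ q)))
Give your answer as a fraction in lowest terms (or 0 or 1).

1/4

¬p = ¬3/4 = 1/4
¬p ↔ q = 1/4 ↔ 1/4 = 1
q → p = 1/4 → 3/4 = 1
(q → p) ∧ q = 1 ∧ 1/4 = 1/4
(¬p ↔ q) ∧ ((q → p) ∧ q) = 1 ∧ 1/4 = 1/4
p ↔ q = 3/4 ↔ 1/4 = 1/2
¬(p ↔ q) = ¬1/2 = 1/2
¬¬(p ↔ q) = ¬1/2 = 1/2
p → q = 3/4 → 1/4 = 1/2
p ∧ q = 3/4 ∧ 1/4 = 1/4
(p → q) ↔ (p ∧ q) = 1/2 ↔ 1/4 = 3/4
¬¬(p ↔ q) → ((p → q) ↔ (p ∧ q)) = 1/2 → 3/4 = 1
((¬p ↔ q) ∧ ((q → p) ∧ q)) ↔ (¬¬(p ↔ q) → ((p → q) ↔ (p ∧ q))) = 1/4 ↔ 1 = 1/4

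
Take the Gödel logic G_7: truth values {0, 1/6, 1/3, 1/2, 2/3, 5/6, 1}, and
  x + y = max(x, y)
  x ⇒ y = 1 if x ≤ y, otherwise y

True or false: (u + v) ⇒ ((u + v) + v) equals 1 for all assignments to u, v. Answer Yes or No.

At u = 1, v = 1/2, for instance:
u + v = 1 + 1/2 = 1
(u + v) + v = 1 + 1/2 = 1
(u + v) ⇒ ((u + v) + v) = 1 ⇒ 1 = 1
and checking the remaining 48 assignments likewise gives ≥ 1 in every case.

Yes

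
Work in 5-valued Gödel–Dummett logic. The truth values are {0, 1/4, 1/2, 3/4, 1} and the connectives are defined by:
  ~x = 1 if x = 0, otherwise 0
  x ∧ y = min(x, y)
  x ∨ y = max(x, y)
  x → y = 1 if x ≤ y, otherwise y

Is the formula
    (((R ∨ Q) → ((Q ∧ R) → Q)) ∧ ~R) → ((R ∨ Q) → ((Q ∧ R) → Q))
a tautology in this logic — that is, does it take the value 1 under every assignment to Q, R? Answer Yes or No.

Yes

At Q = 1, R = 1/2, for instance:
R ∨ Q = 1/2 ∨ 1 = 1
Q ∧ R = 1 ∧ 1/2 = 1/2
(Q ∧ R) → Q = 1/2 → 1 = 1
(R ∨ Q) → ((Q ∧ R) → Q) = 1 → 1 = 1
~R = ~1/2 = 0
((R ∨ Q) → ((Q ∧ R) → Q)) ∧ ~R = 1 ∧ 0 = 0
(((R ∨ Q) → ((Q ∧ R) → Q)) ∧ ~R) → ((R ∨ Q) → ((Q ∧ R) → Q)) = 0 → 1 = 1
and checking the remaining 24 assignments likewise gives ≥ 1 in every case.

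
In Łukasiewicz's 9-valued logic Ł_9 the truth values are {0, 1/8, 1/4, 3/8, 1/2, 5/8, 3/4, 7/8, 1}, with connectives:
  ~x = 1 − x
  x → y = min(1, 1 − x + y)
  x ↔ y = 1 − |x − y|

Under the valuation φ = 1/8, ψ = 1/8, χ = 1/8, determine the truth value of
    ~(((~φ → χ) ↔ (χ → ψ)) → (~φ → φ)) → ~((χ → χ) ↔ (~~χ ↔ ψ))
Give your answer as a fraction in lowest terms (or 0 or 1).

~φ = ~1/8 = 7/8
~φ → χ = 7/8 → 1/8 = 1/4
χ → ψ = 1/8 → 1/8 = 1
(~φ → χ) ↔ (χ → ψ) = 1/4 ↔ 1 = 1/4
~φ = ~1/8 = 7/8
~φ → φ = 7/8 → 1/8 = 1/4
((~φ → χ) ↔ (χ → ψ)) → (~φ → φ) = 1/4 → 1/4 = 1
~(((~φ → χ) ↔ (χ → ψ)) → (~φ → φ)) = ~1 = 0
χ → χ = 1/8 → 1/8 = 1
~χ = ~1/8 = 7/8
~~χ = ~7/8 = 1/8
~~χ ↔ ψ = 1/8 ↔ 1/8 = 1
(χ → χ) ↔ (~~χ ↔ ψ) = 1 ↔ 1 = 1
~((χ → χ) ↔ (~~χ ↔ ψ)) = ~1 = 0
~(((~φ → χ) ↔ (χ → ψ)) → (~φ → φ)) → ~((χ → χ) ↔ (~~χ ↔ ψ)) = 0 → 0 = 1

1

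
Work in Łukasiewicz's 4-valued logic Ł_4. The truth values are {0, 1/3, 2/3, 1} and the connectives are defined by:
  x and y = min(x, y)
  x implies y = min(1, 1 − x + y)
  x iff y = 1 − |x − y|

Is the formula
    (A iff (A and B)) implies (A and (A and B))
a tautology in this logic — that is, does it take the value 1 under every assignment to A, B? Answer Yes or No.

No

Counterexample: take A = 0, B = 0.
A and B = 0 and 0 = 0
A iff (A and B) = 0 iff 0 = 1
A and B = 0 and 0 = 0
A and (A and B) = 0 and 0 = 0
(A iff (A and B)) implies (A and (A and B)) = 1 implies 0 = 0
This gives 0 ≠ 1.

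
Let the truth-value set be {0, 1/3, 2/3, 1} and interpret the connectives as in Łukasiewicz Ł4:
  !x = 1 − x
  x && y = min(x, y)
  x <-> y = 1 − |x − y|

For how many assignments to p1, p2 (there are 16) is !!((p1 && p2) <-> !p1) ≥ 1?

2

p1 = 0, p2 = 0 ↦ 0  <
p1 = 0, p2 = 1/3 ↦ 0  <
p1 = 0, p2 = 2/3 ↦ 0  <
p1 = 0, p2 = 1 ↦ 0  <
p1 = 1/3, p2 = 0 ↦ 1/3  <
p1 = 1/3, p2 = 1/3 ↦ 2/3  <
p1 = 1/3, p2 = 2/3 ↦ 2/3  <
p1 = 1/3, p2 = 1 ↦ 2/3  <
p1 = 2/3, p2 = 0 ↦ 2/3  <
p1 = 2/3, p2 = 1/3 ↦ 1  ≥
p1 = 2/3, p2 = 2/3 ↦ 2/3  <
p1 = 2/3, p2 = 1 ↦ 2/3  <
p1 = 1, p2 = 0 ↦ 1  ≥
p1 = 1, p2 = 1/3 ↦ 2/3  <
p1 = 1, p2 = 2/3 ↦ 1/3  <
p1 = 1, p2 = 1 ↦ 0  <
So 2 of the 16 assignments meet the threshold.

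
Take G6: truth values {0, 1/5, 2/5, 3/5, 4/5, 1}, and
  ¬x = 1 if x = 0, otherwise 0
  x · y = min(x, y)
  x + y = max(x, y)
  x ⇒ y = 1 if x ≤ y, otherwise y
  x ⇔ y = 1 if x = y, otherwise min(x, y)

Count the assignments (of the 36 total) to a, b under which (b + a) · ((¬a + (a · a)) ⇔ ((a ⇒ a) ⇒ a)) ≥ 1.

10

value 1: 10 assignments (counts)
value 4/5: 8 assignments
value 3/5: 6 assignments
value 2/5: 4 assignments
value 1/5: 2 assignments
value 0: 6 assignments
So 10 of the 36 assignments meet the threshold.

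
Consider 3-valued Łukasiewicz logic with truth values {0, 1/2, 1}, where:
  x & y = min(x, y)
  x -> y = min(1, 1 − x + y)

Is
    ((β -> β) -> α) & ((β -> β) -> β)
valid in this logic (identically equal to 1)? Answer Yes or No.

Counterexample: take α = 0, β = 0.
β -> β = 0 -> 0 = 1
(β -> β) -> α = 1 -> 0 = 0
β -> β = 0 -> 0 = 1
(β -> β) -> β = 1 -> 0 = 0
((β -> β) -> α) & ((β -> β) -> β) = 0 & 0 = 0
This gives 0 ≠ 1.

No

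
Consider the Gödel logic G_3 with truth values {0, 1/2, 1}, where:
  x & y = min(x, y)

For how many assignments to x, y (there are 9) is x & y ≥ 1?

1

x = 0, y = 0 ↦ 0  <
x = 0, y = 1/2 ↦ 0  <
x = 0, y = 1 ↦ 0  <
x = 1/2, y = 0 ↦ 0  <
x = 1/2, y = 1/2 ↦ 1/2  <
x = 1/2, y = 1 ↦ 1/2  <
x = 1, y = 0 ↦ 0  <
x = 1, y = 1/2 ↦ 1/2  <
x = 1, y = 1 ↦ 1  ≥
So 1 of the 9 assignments meets the threshold.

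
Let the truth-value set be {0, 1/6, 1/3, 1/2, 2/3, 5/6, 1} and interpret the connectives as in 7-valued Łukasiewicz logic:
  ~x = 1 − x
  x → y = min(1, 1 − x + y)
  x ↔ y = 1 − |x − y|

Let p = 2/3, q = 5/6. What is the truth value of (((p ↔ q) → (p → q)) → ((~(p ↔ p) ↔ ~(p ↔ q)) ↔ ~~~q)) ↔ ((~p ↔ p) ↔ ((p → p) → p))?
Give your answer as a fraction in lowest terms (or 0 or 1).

1/3

p ↔ q = 2/3 ↔ 5/6 = 5/6
p → q = 2/3 → 5/6 = 1
(p ↔ q) → (p → q) = 5/6 → 1 = 1
p ↔ p = 2/3 ↔ 2/3 = 1
~(p ↔ p) = ~1 = 0
p ↔ q = 2/3 ↔ 5/6 = 5/6
~(p ↔ q) = ~5/6 = 1/6
~(p ↔ p) ↔ ~(p ↔ q) = 0 ↔ 1/6 = 5/6
~q = ~5/6 = 1/6
~~q = ~1/6 = 5/6
~~~q = ~5/6 = 1/6
(~(p ↔ p) ↔ ~(p ↔ q)) ↔ ~~~q = 5/6 ↔ 1/6 = 1/3
((p ↔ q) → (p → q)) → ((~(p ↔ p) ↔ ~(p ↔ q)) ↔ ~~~q) = 1 → 1/3 = 1/3
~p = ~2/3 = 1/3
~p ↔ p = 1/3 ↔ 2/3 = 2/3
p → p = 2/3 → 2/3 = 1
(p → p) → p = 1 → 2/3 = 2/3
(~p ↔ p) ↔ ((p → p) → p) = 2/3 ↔ 2/3 = 1
(((p ↔ q) → (p → q)) → ((~(p ↔ p) ↔ ~(p ↔ q)) ↔ ~~~q)) ↔ ((~p ↔ p) ↔ ((p → p) → p)) = 1/3 ↔ 1 = 1/3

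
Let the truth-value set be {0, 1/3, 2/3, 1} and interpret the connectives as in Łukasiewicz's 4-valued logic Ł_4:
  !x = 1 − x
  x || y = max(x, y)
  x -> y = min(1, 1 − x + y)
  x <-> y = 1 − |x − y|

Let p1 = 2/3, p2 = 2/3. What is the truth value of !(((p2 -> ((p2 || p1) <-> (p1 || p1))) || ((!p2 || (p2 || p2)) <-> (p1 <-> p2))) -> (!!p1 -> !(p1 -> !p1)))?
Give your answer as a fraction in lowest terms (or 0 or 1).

p2 || p1 = 2/3 || 2/3 = 2/3
p1 || p1 = 2/3 || 2/3 = 2/3
(p2 || p1) <-> (p1 || p1) = 2/3 <-> 2/3 = 1
p2 -> ((p2 || p1) <-> (p1 || p1)) = 2/3 -> 1 = 1
!p2 = !2/3 = 1/3
p2 || p2 = 2/3 || 2/3 = 2/3
!p2 || (p2 || p2) = 1/3 || 2/3 = 2/3
p1 <-> p2 = 2/3 <-> 2/3 = 1
(!p2 || (p2 || p2)) <-> (p1 <-> p2) = 2/3 <-> 1 = 2/3
(p2 -> ((p2 || p1) <-> (p1 || p1))) || ((!p2 || (p2 || p2)) <-> (p1 <-> p2)) = 1 || 2/3 = 1
!p1 = !2/3 = 1/3
!!p1 = !1/3 = 2/3
!p1 = !2/3 = 1/3
p1 -> !p1 = 2/3 -> 1/3 = 2/3
!(p1 -> !p1) = !2/3 = 1/3
!!p1 -> !(p1 -> !p1) = 2/3 -> 1/3 = 2/3
((p2 -> ((p2 || p1) <-> (p1 || p1))) || ((!p2 || (p2 || p2)) <-> (p1 <-> p2))) -> (!!p1 -> !(p1 -> !p1)) = 1 -> 2/3 = 2/3
!(((p2 -> ((p2 || p1) <-> (p1 || p1))) || ((!p2 || (p2 || p2)) <-> (p1 <-> p2))) -> (!!p1 -> !(p1 -> !p1))) = !2/3 = 1/3

1/3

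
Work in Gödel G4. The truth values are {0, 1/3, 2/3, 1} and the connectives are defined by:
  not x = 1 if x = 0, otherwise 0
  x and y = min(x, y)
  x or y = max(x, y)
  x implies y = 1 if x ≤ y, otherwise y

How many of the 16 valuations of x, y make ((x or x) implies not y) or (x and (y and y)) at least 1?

8

x = 0, y = 0 ↦ 1  ≥
x = 0, y = 1/3 ↦ 1  ≥
x = 0, y = 2/3 ↦ 1  ≥
x = 0, y = 1 ↦ 1  ≥
x = 1/3, y = 0 ↦ 1  ≥
x = 1/3, y = 1/3 ↦ 1/3  <
x = 1/3, y = 2/3 ↦ 1/3  <
x = 1/3, y = 1 ↦ 1/3  <
x = 2/3, y = 0 ↦ 1  ≥
x = 2/3, y = 1/3 ↦ 1/3  <
x = 2/3, y = 2/3 ↦ 2/3  <
x = 2/3, y = 1 ↦ 2/3  <
x = 1, y = 0 ↦ 1  ≥
x = 1, y = 1/3 ↦ 1/3  <
x = 1, y = 2/3 ↦ 2/3  <
x = 1, y = 1 ↦ 1  ≥
So 8 of the 16 assignments meet the threshold.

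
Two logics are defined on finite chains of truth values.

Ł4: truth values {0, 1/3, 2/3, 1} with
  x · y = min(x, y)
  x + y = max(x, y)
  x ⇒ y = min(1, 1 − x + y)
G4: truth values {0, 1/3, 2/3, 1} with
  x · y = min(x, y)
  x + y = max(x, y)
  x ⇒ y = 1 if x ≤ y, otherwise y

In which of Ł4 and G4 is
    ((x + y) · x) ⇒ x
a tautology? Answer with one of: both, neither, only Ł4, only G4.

both

In Ł4: every assignment gives 1 — tautology.
In G4: every assignment gives 1 — tautology.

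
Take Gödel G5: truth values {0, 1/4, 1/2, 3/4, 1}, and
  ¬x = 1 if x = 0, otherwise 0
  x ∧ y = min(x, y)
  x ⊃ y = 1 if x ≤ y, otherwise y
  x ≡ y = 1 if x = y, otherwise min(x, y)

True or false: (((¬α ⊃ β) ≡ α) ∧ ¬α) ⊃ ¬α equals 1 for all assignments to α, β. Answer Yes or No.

Yes

At α = 3/4, β = 1/4, for instance:
¬α = ¬3/4 = 0
¬α ⊃ β = 0 ⊃ 1/4 = 1
(¬α ⊃ β) ≡ α = 1 ≡ 3/4 = 3/4
¬α = ¬3/4 = 0
((¬α ⊃ β) ≡ α) ∧ ¬α = 3/4 ∧ 0 = 0
(((¬α ⊃ β) ≡ α) ∧ ¬α) ⊃ ¬α = 0 ⊃ 0 = 1
and checking the remaining 24 assignments likewise gives ≥ 1 in every case.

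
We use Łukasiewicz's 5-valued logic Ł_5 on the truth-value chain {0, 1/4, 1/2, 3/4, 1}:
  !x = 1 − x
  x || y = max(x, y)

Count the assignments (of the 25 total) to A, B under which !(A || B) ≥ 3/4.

4

value 1: 1 assignment (counts)
value 3/4: 3 assignments (counts)
value 1/2: 5 assignments
value 1/4: 7 assignments
value 0: 9 assignments
So 4 of the 25 assignments meet the threshold.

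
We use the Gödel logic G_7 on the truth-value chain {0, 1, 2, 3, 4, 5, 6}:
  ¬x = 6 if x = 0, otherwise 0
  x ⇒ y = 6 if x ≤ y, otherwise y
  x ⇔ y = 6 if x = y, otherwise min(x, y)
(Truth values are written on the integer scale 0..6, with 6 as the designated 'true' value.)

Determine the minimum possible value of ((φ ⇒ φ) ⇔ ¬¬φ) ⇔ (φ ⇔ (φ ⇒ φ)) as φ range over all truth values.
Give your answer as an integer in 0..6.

1

Take φ = 1:
φ ⇒ φ = 1 ⇒ 1 = 6
¬φ = ¬1 = 0
¬¬φ = ¬0 = 6
(φ ⇒ φ) ⇔ ¬¬φ = 6 ⇔ 6 = 6
φ ⇒ φ = 1 ⇒ 1 = 6
φ ⇔ (φ ⇒ φ) = 1 ⇔ 6 = 1
((φ ⇒ φ) ⇔ ¬¬φ) ⇔ (φ ⇔ (φ ⇒ φ)) = 6 ⇔ 1 = 1
No assignment yields a value below 1, so this is the minimum.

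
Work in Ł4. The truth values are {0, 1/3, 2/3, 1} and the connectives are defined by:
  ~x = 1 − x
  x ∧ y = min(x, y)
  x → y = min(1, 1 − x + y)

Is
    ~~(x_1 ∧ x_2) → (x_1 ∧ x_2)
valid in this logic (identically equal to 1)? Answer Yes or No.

Yes

x_1 = 0, x_2 = 0 ↦ 1
x_1 = 0, x_2 = 1/3 ↦ 1
x_1 = 0, x_2 = 2/3 ↦ 1
x_1 = 0, x_2 = 1 ↦ 1
x_1 = 1/3, x_2 = 0 ↦ 1
x_1 = 1/3, x_2 = 1/3 ↦ 1
x_1 = 1/3, x_2 = 2/3 ↦ 1
x_1 = 1/3, x_2 = 1 ↦ 1
x_1 = 2/3, x_2 = 0 ↦ 1
x_1 = 2/3, x_2 = 1/3 ↦ 1
x_1 = 2/3, x_2 = 2/3 ↦ 1
x_1 = 2/3, x_2 = 1 ↦ 1
x_1 = 1, x_2 = 0 ↦ 1
x_1 = 1, x_2 = 1/3 ↦ 1
x_1 = 1, x_2 = 2/3 ↦ 1
x_1 = 1, x_2 = 1 ↦ 1
Every assignment gives a value ≥ 1.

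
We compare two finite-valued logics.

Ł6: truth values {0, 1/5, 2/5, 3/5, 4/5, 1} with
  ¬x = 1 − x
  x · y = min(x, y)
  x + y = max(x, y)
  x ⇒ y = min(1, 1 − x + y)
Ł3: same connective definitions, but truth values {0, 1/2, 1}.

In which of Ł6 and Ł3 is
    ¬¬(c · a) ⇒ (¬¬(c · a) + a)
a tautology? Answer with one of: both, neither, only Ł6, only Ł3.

both

In Ł6: every assignment gives 1 — tautology.
In Ł3: every assignment gives 1 — tautology.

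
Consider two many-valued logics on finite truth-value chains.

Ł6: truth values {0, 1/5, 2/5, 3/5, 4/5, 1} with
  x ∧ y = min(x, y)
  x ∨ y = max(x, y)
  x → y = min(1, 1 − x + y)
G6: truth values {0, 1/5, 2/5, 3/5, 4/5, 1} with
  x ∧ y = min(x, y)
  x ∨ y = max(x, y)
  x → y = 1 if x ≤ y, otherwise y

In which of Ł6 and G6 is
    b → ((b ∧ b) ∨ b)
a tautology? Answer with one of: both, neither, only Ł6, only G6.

both

In Ł6: every assignment gives 1 — tautology.
In G6: every assignment gives 1 — tautology.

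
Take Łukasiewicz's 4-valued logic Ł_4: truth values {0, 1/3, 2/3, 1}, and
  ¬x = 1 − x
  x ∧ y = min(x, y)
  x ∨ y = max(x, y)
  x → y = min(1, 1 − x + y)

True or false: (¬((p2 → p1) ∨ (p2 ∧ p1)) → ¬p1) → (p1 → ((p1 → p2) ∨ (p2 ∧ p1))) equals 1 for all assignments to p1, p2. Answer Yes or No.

Counterexample: take p1 = 2/3, p2 = 0.
p2 → p1 = 0 → 2/3 = 1
p2 ∧ p1 = 0 ∧ 2/3 = 0
(p2 → p1) ∨ (p2 ∧ p1) = 1 ∨ 0 = 1
¬((p2 → p1) ∨ (p2 ∧ p1)) = ¬1 = 0
¬p1 = ¬2/3 = 1/3
¬((p2 → p1) ∨ (p2 ∧ p1)) → ¬p1 = 0 → 1/3 = 1
p1 → p2 = 2/3 → 0 = 1/3
p2 ∧ p1 = 0 ∧ 2/3 = 0
(p1 → p2) ∨ (p2 ∧ p1) = 1/3 ∨ 0 = 1/3
p1 → ((p1 → p2) ∨ (p2 ∧ p1)) = 2/3 → 1/3 = 2/3
(¬((p2 → p1) ∨ (p2 ∧ p1)) → ¬p1) → (p1 → ((p1 → p2) ∨ (p2 ∧ p1))) = 1 → 2/3 = 2/3
This gives 2/3 ≠ 1.

No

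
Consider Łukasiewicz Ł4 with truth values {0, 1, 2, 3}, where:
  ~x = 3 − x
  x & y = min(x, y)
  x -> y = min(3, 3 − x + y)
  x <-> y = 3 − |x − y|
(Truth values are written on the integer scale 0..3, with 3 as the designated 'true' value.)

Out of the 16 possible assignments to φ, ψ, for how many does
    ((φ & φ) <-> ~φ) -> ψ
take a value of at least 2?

14

φ = 0, ψ = 0 ↦ 3  ≥
φ = 0, ψ = 1 ↦ 3  ≥
φ = 0, ψ = 2 ↦ 3  ≥
φ = 0, ψ = 3 ↦ 3  ≥
φ = 1, ψ = 0 ↦ 1  <
φ = 1, ψ = 1 ↦ 2  ≥
φ = 1, ψ = 2 ↦ 3  ≥
φ = 1, ψ = 3 ↦ 3  ≥
φ = 2, ψ = 0 ↦ 1  <
φ = 2, ψ = 1 ↦ 2  ≥
φ = 2, ψ = 2 ↦ 3  ≥
φ = 2, ψ = 3 ↦ 3  ≥
φ = 3, ψ = 0 ↦ 3  ≥
φ = 3, ψ = 1 ↦ 3  ≥
φ = 3, ψ = 2 ↦ 3  ≥
φ = 3, ψ = 3 ↦ 3  ≥
So 14 of the 16 assignments meet the threshold.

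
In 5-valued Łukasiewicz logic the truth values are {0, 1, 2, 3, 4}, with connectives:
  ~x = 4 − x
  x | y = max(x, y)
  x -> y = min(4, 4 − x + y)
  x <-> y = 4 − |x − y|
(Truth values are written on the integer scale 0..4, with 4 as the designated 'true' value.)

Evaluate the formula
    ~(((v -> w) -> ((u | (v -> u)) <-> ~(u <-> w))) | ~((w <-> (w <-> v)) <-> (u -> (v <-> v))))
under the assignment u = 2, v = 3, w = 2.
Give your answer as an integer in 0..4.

v -> w = 3 -> 2 = 3
v -> u = 3 -> 2 = 3
u | (v -> u) = 2 | 3 = 3
u <-> w = 2 <-> 2 = 4
~(u <-> w) = ~4 = 0
(u | (v -> u)) <-> ~(u <-> w) = 3 <-> 0 = 1
(v -> w) -> ((u | (v -> u)) <-> ~(u <-> w)) = 3 -> 1 = 2
w <-> v = 2 <-> 3 = 3
w <-> (w <-> v) = 2 <-> 3 = 3
v <-> v = 3 <-> 3 = 4
u -> (v <-> v) = 2 -> 4 = 4
(w <-> (w <-> v)) <-> (u -> (v <-> v)) = 3 <-> 4 = 3
~((w <-> (w <-> v)) <-> (u -> (v <-> v))) = ~3 = 1
((v -> w) -> ((u | (v -> u)) <-> ~(u <-> w))) | ~((w <-> (w <-> v)) <-> (u -> (v <-> v))) = 2 | 1 = 2
~(((v -> w) -> ((u | (v -> u)) <-> ~(u <-> w))) | ~((w <-> (w <-> v)) <-> (u -> (v <-> v)))) = ~2 = 2

2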